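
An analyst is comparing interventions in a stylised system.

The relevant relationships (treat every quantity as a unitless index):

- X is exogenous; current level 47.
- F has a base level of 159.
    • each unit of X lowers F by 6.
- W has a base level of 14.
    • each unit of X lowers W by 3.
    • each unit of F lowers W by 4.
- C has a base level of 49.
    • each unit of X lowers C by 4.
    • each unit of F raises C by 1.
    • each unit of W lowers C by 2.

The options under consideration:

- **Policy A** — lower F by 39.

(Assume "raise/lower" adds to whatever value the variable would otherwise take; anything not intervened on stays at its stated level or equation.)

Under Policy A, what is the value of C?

-1343

Policy A (F − 39):
  X = 47
  F = 159 − 6·47 (−39 from intervention) = -162
  W = 14 − 3·47 − 4·(-162) = 521
  C = 49 − 4·47 + (-162) − 2·521 = -1343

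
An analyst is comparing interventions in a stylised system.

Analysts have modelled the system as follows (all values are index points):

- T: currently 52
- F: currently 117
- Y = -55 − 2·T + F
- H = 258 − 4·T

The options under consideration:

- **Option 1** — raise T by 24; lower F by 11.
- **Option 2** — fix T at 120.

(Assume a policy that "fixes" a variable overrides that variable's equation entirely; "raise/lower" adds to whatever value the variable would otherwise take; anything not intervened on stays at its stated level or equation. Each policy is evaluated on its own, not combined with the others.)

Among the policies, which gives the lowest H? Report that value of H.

-222

Option 1 (T + 24, F − 11):
  T = 52 + 24 = 76
  H = 258 − 4·76 = -46
Option 2 (T := 120):
  T = 120
  H = 258 − 4·120 = -222
Comparing — Option 1: H=-46, Option 2: H=-222. Lowest is -222 (Option 2).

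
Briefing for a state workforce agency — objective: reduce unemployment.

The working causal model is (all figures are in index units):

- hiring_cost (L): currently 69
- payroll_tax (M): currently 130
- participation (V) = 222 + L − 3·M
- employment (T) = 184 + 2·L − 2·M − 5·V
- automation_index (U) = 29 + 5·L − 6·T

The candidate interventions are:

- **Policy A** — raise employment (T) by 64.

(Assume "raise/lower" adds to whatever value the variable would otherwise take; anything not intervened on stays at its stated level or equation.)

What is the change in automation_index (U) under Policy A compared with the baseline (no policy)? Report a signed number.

-384

Baseline:
  L = 69
  M = 130
  V = 222 + 69 − 3·130 = -99
  T = 184 + 2·69 − 2·130 − 5·(-99) = 557
  U = 29 + 5·69 − 6·557 = -2968
Policy A (T + 64):
  L = 69
  M = 130
  V = 222 + 69 − 3·130 = -99
  T = 184 + 2·69 − 2·130 − 5·(-99) (+64 from intervention) = 621
  U = 29 + 5·69 − 6·621 = -3352
Change in U: -3352 − (-2968) = -384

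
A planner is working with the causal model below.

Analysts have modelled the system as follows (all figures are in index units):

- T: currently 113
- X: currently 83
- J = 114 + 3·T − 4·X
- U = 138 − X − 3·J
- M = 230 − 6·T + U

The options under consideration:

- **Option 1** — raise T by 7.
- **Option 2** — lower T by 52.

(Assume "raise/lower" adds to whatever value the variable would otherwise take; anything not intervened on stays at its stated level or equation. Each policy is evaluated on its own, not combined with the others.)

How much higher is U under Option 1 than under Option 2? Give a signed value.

Option 1 (T + 7):
  T = 113 + 7 = 120
  X = 83
  J = 114 + 3·120 − 4·83 = 142
  U = 138 − 83 − 3·142 = -371
Option 2 (T − 52):
  T = 113 − 52 = 61
  X = 83
  J = 114 + 3·61 − 4·83 = -35
  U = 138 − 83 − 3·(-35) = 160
U: -371 − 160 = -531

-531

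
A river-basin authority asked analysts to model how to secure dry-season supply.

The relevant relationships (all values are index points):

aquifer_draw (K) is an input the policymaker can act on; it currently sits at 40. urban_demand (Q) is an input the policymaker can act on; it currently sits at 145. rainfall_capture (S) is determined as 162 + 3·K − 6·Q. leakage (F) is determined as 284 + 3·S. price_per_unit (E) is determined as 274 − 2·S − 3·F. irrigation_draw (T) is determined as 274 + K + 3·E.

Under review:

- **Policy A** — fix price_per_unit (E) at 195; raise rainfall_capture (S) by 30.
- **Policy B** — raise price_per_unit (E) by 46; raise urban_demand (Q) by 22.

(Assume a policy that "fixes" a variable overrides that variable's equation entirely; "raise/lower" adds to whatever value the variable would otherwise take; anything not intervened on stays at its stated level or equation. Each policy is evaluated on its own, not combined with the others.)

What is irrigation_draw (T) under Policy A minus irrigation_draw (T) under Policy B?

Policy A (E := 195, S + 30):
  K = 40
  Q = 145
  S = 162 + 3·40 − 6·145 (+30 from intervention) = -558
  F = 284 + 3·(-558) = -1390
  E = 195
  T = 274 + 40 + 3·195 = 899
Policy B (E + 46, Q + 22):
  K = 40
  Q = 145 + 22 = 167
  S = 162 + 3·40 − 6·167 = -720
  F = 284 + 3·(-720) = -1876
  E = 274 − 2·(-720) − 3·(-1876) (+46 from intervention) = 7388
  T = 274 + 40 + 3·7388 = 22478
T: 899 − 22478 = -21579

-21579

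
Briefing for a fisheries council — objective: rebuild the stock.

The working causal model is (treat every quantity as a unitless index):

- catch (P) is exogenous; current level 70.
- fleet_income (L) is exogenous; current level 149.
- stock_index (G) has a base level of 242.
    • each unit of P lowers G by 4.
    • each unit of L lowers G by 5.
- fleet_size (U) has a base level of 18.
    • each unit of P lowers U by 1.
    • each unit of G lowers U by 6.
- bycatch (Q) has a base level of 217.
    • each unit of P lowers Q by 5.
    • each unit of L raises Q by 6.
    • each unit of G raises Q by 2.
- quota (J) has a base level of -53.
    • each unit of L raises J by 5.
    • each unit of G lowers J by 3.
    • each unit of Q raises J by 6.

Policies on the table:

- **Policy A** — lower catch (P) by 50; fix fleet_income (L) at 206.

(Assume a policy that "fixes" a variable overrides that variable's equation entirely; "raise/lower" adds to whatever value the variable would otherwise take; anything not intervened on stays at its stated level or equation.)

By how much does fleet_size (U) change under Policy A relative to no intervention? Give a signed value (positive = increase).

560

Baseline:
  P = 70
  L = 149
  G = 242 − 4·70 − 5·149 = -783
  U = 18 − 70 − 6·(-783) = 4646
Policy A (P − 50, L := 206):
  P = 70 − 50 = 20
  L = 206
  G = 242 − 4·20 − 5·206 = -868
  U = 18 − 20 − 6·(-868) = 5206
Change in U: 5206 − 4646 = 560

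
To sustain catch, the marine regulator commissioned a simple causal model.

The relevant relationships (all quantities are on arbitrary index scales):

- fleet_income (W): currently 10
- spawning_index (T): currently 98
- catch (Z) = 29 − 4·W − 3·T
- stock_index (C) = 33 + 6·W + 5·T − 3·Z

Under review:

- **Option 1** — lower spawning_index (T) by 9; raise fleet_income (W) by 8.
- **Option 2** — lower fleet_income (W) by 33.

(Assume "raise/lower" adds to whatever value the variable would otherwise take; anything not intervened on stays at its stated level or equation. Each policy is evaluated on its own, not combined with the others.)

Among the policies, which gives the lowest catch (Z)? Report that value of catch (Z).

Option 1 (T − 9, W + 8):
  W = 10 + 8 = 18
  T = 98 − 9 = 89
  Z = 29 − 4·18 − 3·89 = -310
Option 2 (W − 33):
  W = 10 − 33 = -23
  T = 98
  Z = 29 − 4·(-23) − 3·98 = -173
Comparing — Option 1: Z=-310, Option 2: Z=-173. Lowest is -310 (Option 1).

-310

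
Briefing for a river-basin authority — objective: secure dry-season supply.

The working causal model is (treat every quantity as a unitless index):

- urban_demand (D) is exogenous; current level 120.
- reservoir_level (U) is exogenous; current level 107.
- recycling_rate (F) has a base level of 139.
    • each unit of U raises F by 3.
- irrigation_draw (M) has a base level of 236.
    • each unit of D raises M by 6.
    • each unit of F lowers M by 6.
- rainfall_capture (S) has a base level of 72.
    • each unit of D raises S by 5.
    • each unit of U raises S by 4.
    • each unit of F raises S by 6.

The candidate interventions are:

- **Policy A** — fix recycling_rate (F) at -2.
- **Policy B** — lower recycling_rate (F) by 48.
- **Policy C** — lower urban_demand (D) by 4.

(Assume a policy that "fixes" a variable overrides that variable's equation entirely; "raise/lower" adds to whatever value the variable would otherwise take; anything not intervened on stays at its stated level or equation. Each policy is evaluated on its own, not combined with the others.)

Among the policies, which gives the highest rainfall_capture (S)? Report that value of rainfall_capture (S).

3840

Policy A (F := -2):
  D = 120
  U = 107
  F = -2
  S = 72 + 5·120 + 4·107 + 6·(-2) = 1088
Policy B (F − 48):
  D = 120
  U = 107
  F = 139 + 3·107 (−48 from intervention) = 412
  S = 72 + 5·120 + 4·107 + 6·412 = 3572
Policy C (D − 4):
  D = 120 − 4 = 116
  U = 107
  F = 139 + 3·107 = 460
  S = 72 + 5·116 + 4·107 + 6·460 = 3840
Comparing — Policy A: S=1088, Policy B: S=3572, Policy C: S=3840. Highest is 3840 (Policy C).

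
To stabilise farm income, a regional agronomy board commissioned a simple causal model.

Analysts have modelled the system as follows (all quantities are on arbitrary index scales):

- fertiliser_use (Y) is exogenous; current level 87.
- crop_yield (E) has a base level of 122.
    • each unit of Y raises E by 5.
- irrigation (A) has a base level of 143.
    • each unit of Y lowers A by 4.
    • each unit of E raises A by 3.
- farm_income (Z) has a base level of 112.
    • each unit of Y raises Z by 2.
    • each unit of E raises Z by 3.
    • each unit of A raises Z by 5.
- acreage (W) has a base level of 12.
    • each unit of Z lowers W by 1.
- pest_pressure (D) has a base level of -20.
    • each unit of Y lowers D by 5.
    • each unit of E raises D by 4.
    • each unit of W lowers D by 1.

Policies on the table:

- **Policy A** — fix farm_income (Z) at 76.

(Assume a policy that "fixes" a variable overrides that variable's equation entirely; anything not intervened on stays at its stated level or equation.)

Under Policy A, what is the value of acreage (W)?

-64

Policy A (Z := 76):
  Y = 87
  E = 122 + 5·87 = 557
  A = 143 − 4·87 + 3·557 = 1466
  Z = 76
  W = 12 − 76 = -64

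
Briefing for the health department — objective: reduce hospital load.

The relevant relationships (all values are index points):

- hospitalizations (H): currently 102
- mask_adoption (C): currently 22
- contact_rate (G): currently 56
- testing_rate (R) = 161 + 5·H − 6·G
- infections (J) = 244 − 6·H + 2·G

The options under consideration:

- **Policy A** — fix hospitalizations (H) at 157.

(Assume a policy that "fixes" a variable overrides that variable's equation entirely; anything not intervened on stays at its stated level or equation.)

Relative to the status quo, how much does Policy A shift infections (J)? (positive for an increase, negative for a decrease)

Baseline:
  H = 102
  G = 56
  J = 244 − 6·102 + 2·56 = -256
Policy A (H := 157):
  H = 157
  G = 56
  J = 244 − 6·157 + 2·56 = -586
Change in J: -586 − (-256) = -330

-330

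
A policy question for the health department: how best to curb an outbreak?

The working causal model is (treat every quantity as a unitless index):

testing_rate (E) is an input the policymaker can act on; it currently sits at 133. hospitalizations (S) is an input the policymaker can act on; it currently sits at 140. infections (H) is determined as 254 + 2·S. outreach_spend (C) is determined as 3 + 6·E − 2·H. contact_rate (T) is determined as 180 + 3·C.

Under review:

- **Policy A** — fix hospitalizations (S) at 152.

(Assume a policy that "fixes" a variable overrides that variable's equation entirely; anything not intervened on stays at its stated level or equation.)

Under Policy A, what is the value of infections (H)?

558

Policy A (S := 152):
  S = 152
  H = 254 + 2·152 = 558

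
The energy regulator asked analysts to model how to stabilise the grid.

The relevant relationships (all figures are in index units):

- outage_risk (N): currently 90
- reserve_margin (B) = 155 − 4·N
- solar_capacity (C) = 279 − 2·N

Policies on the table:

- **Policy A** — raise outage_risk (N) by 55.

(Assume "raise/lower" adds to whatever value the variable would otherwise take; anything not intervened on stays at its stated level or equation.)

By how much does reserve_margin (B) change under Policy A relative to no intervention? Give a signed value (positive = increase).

-220

Baseline:
  N = 90
  B = 155 − 4·90 = -205
Policy A (N + 55):
  N = 90 + 55 = 145
  B = 155 − 4·145 = -425
Change in B: -425 − (-205) = -220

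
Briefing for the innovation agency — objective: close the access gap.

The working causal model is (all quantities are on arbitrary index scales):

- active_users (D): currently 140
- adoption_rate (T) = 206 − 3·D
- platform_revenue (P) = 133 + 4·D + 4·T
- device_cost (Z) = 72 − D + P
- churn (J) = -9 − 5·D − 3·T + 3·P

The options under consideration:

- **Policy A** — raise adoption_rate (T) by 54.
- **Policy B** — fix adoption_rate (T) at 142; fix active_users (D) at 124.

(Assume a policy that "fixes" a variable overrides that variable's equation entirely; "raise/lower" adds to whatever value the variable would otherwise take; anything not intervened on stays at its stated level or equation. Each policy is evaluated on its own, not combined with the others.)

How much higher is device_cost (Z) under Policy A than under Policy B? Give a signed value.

-1160

Policy A (T + 54):
  D = 140
  T = 206 − 3·140 (+54 from intervention) = -160
  P = 133 + 4·140 + 4·(-160) = 53
  Z = 72 − 140 + 53 = -15
Policy B (T := 142, D := 124):
  D = 124
  T = 142
  P = 133 + 4·124 + 4·142 = 1197
  Z = 72 − 124 + 1197 = 1145
Z: -15 − 1145 = -1160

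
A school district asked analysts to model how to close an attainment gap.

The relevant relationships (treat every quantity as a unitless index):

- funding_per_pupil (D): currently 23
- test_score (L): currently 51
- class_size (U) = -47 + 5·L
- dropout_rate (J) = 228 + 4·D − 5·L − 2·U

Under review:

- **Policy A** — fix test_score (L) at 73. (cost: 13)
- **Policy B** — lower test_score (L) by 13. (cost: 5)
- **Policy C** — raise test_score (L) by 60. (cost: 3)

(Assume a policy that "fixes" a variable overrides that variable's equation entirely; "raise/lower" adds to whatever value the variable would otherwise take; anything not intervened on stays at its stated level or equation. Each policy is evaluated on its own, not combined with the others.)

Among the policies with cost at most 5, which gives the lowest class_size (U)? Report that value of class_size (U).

143

Policy B (L − 13):
  L = 51 − 13 = 38
  U = -47 + 5·38 = 143
Policy C (L + 60):
  L = 51 + 60 = 111
  U = -47 + 5·111 = 508
Comparing — Policy B: U=143, Policy C: U=508. Lowest is 143 (Policy B).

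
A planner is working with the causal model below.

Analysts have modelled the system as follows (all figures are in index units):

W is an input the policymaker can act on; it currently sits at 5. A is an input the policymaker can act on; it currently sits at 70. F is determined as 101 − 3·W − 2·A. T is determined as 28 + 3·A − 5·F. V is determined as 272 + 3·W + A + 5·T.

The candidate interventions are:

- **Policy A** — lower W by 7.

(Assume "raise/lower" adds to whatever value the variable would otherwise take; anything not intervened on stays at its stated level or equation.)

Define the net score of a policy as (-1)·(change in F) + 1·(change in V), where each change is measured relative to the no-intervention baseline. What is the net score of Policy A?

Baseline:
  W = 5
  A = 70
  F = 101 − 3·5 − 2·70 = -54
  T = 28 + 3·70 − 5·(-54) = 508
  V = 272 + 3·5 + 70 + 5·508 = 2897
Policy A (W − 7):
  W = 5 − 7 = -2
  A = 70
  F = 101 − 3·(-2) − 2·70 = -33
  T = 28 + 3·70 − 5·(-33) = 403
  V = 272 + 3·(-2) + 70 + 5·403 = 2351
ΔF = -33 − (-54) = 21; ΔV = 2351 − 2897 = -546
Score = (-1)·21 + 1·(-546) = -567

-567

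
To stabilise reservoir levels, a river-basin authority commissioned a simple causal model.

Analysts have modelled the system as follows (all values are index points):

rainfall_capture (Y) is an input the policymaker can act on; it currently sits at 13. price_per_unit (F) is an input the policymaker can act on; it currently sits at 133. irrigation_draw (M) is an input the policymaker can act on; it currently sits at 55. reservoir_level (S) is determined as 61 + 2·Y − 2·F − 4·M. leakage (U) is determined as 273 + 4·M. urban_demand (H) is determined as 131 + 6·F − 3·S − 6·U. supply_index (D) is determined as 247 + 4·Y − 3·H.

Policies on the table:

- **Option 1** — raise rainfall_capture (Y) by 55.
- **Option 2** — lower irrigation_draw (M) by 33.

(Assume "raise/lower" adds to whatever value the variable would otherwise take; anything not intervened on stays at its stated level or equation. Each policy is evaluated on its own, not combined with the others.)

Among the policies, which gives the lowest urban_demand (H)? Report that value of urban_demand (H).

-1162

Option 1 (Y + 55):
  Y = 13 + 55 = 68
  F = 133
  M = 55
  S = 61 + 2·68 − 2·133 − 4·55 = -289
  U = 273 + 4·55 = 493
  H = 131 + 6·133 − 3·(-289) − 6·493 = -1162
Option 2 (M − 33):
  Y = 13
  F = 133
  M = 55 − 33 = 22
  S = 61 + 2·13 − 2·133 − 4·22 = -267
  U = 273 + 4·22 = 361
  H = 131 + 6·133 − 3·(-267) − 6·361 = -436
Comparing — Option 1: H=-1162, Option 2: H=-436. Lowest is -1162 (Option 1).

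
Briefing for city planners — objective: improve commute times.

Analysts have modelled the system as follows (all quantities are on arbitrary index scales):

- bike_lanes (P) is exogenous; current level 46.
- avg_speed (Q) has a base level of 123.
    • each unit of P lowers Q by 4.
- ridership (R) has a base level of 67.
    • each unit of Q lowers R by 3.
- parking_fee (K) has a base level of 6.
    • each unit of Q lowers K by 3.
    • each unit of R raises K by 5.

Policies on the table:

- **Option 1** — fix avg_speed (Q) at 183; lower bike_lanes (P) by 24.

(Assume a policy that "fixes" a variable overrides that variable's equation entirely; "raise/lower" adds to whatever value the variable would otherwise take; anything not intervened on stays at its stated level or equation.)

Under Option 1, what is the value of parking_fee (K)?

-2953

Option 1 (Q := 183, P − 24):
  P = 46 − 24 = 22
  Q = 183
  R = 67 − 3·183 = -482
  K = 6 − 3·183 + 5·(-482) = -2953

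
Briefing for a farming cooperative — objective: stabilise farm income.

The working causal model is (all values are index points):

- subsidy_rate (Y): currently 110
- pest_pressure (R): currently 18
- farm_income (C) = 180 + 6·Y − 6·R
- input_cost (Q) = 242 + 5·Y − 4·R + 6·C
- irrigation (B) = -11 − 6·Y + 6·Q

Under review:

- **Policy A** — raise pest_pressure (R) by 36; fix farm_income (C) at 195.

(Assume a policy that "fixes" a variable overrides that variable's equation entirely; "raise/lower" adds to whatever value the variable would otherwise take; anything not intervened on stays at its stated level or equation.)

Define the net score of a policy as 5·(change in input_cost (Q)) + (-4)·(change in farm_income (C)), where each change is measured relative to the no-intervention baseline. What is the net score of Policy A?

Baseline:
  Y = 110
  R = 18
  C = 180 + 6·110 − 6·18 = 732
  Q = 242 + 5·110 − 4·18 + 6·732 = 5112
Policy A (R + 36, C := 195):
  Y = 110
  R = 18 + 36 = 54
  C = 195
  Q = 242 + 5·110 − 4·54 + 6·195 = 1746
ΔQ = 1746 − 5112 = -3366; ΔC = 195 − 732 = -537
Score = 5·(-3366) + (-4)·(-537) = -14682

-14682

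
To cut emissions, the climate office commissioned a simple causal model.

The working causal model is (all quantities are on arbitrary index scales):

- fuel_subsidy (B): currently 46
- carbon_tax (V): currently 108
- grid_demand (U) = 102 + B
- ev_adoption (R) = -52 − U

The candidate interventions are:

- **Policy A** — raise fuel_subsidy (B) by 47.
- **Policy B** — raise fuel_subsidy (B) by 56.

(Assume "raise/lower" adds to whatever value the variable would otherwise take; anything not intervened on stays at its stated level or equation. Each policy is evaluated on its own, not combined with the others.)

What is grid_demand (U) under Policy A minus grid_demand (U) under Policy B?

-9

Policy A (B + 47):
  B = 46 + 47 = 93
  U = 102 + 93 = 195
Policy B (B + 56):
  B = 46 + 56 = 102
  U = 102 + 102 = 204
U: 195 − 204 = -9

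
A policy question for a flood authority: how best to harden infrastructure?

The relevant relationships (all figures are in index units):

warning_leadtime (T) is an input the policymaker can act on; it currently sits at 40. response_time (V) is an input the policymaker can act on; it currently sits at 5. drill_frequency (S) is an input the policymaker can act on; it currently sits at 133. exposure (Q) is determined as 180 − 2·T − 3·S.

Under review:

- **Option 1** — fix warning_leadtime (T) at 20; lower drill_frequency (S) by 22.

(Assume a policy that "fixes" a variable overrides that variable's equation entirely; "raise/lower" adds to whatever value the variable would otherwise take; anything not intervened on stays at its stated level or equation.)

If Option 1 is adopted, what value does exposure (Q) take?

-193

Option 1 (T := 20, S − 22):
  T = 20
  S = 133 − 22 = 111
  Q = 180 − 2·20 − 3·111 = -193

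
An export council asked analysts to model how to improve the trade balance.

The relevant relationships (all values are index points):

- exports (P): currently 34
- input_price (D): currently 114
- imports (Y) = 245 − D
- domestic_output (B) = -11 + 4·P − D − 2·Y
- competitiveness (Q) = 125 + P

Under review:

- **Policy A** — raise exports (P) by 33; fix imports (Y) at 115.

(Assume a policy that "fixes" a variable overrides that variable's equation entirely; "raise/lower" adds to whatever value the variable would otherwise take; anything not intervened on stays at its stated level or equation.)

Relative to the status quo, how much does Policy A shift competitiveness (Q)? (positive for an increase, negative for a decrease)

Baseline:
  P = 34
  Q = 125 + 34 = 159
Policy A (P + 33, Y := 115):
  P = 34 + 33 = 67
  Q = 125 + 67 = 192
Change in Q: 192 − 159 = 33

33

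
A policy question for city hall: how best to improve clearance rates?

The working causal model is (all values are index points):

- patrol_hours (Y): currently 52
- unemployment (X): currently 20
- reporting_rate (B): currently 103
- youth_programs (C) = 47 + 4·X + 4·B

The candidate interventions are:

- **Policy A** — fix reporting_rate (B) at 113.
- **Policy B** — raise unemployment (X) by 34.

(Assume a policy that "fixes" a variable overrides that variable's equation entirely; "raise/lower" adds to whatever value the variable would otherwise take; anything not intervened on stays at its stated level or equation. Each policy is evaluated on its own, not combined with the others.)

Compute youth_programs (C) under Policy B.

675

Policy B (X + 34):
  X = 20 + 34 = 54
  B = 103
  C = 47 + 4·54 + 4·103 = 675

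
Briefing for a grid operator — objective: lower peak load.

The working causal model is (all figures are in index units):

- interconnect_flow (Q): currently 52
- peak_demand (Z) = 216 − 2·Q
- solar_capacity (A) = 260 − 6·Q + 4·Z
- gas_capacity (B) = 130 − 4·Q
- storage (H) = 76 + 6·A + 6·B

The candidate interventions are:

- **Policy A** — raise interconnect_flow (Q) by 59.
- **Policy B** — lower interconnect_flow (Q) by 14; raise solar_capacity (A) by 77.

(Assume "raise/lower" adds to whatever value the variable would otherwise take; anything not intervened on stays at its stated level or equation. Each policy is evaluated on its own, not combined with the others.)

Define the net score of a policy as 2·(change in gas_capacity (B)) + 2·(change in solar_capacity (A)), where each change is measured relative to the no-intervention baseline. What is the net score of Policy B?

658

Baseline:
  Q = 52
  Z = 216 − 2·52 = 112
  A = 260 − 6·52 + 4·112 = 396
  B = 130 − 4·52 = -78
Policy B (Q − 14, A + 77):
  Q = 52 − 14 = 38
  Z = 216 − 2·38 = 140
  A = 260 − 6·38 + 4·140 (+77 from intervention) = 669
  B = 130 − 4·38 = -22
ΔB = -22 − (-78) = 56; ΔA = 669 − 396 = 273
Score = 2·56 + 2·273 = 658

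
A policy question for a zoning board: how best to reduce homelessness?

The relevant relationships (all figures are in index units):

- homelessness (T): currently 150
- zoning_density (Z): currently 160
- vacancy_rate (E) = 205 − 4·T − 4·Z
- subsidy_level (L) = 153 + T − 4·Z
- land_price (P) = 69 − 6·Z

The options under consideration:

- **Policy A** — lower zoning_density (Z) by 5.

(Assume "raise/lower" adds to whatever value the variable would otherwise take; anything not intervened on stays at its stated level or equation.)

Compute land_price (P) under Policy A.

-861

Policy A (Z − 5):
  Z = 160 − 5 = 155
  P = 69 − 6·155 = -861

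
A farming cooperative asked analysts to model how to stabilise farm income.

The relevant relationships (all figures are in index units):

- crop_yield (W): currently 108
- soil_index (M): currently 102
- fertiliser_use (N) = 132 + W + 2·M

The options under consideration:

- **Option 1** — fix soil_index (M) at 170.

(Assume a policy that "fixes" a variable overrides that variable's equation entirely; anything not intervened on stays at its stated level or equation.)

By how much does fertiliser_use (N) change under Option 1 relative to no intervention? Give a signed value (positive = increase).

Baseline:
  W = 108
  M = 102
  N = 132 + 108 + 2·102 = 444
Option 1 (M := 170):
  W = 108
  M = 170
  N = 132 + 108 + 2·170 = 580
Change in N: 580 − 444 = 136

136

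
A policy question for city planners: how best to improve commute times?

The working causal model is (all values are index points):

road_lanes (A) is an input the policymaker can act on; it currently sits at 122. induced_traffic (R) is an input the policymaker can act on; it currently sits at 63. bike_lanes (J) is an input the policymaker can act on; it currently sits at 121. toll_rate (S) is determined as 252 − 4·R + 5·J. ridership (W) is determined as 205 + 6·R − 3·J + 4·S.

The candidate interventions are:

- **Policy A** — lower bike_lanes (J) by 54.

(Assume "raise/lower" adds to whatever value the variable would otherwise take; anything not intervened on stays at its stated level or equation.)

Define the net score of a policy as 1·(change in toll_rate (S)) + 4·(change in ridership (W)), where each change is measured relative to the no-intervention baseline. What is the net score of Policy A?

-3942

Baseline:
  R = 63
  J = 121
  S = 252 − 4·63 + 5·121 = 605
  W = 205 + 6·63 − 3·121 + 4·605 = 2640
Policy A (J − 54):
  R = 63
  J = 121 − 54 = 67
  S = 252 − 4·63 + 5·67 = 335
  W = 205 + 6·63 − 3·67 + 4·335 = 1722
ΔS = 335 − 605 = -270; ΔW = 1722 − 2640 = -918
Score = 1·(-270) + 4·(-918) = -3942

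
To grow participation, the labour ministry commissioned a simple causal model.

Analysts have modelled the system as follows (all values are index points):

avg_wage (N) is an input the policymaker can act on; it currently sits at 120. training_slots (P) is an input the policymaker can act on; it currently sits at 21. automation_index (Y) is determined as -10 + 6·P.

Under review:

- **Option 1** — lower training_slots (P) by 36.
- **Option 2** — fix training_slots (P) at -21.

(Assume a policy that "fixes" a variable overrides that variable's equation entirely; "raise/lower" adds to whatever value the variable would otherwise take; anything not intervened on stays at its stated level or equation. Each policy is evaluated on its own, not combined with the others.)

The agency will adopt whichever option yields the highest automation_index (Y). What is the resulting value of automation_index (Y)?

Option 1 (P − 36):
  P = 21 − 36 = -15
  Y = -10 + 6·(-15) = -100
Option 2 (P := -21):
  P = -21
  Y = -10 + 6·(-21) = -136
Comparing — Option 1: Y=-100, Option 2: Y=-136. Highest is -100 (Option 1).

-100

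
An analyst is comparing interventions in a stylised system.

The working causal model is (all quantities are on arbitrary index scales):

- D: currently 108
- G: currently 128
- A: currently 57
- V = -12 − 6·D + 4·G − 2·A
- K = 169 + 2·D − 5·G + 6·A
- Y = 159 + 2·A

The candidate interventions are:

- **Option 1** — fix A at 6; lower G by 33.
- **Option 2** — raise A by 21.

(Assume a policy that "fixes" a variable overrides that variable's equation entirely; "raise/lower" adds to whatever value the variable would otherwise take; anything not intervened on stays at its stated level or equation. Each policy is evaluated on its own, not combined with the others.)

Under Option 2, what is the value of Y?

315

Option 2 (A + 21):
  A = 57 + 21 = 78
  Y = 159 + 2·78 = 315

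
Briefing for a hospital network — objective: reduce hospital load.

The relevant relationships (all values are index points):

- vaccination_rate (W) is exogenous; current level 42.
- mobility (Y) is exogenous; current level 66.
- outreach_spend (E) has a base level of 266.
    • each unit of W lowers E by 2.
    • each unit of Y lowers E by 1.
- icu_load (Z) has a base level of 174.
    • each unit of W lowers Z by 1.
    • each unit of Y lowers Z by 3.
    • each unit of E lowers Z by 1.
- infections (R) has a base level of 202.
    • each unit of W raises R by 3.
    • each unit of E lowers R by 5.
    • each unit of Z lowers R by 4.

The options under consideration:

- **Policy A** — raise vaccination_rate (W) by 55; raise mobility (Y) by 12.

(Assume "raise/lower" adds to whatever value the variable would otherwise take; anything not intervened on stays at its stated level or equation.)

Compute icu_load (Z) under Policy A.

Policy A (W + 55, Y + 12):
  W = 42 + 55 = 97
  Y = 66 + 12 = 78
  E = 266 − 2·97 − 78 = -6
  Z = 174 − 97 − 3·78 − (-6) = -151

-151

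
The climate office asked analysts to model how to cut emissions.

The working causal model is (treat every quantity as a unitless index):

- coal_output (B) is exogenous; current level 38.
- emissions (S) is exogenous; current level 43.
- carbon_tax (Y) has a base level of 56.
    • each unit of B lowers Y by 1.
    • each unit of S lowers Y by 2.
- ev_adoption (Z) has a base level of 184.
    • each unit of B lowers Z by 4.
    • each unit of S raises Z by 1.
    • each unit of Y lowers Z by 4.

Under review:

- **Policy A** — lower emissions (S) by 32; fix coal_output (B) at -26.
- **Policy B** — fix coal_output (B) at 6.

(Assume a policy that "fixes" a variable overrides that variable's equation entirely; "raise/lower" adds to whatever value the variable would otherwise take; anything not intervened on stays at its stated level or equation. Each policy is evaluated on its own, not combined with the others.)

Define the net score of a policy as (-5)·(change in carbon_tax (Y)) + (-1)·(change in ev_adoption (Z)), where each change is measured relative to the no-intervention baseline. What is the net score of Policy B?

-160

Baseline:
  B = 38
  S = 43
  Y = 56 − 38 − 2·43 = -68
  Z = 184 − 4·38 + 43 − 4·(-68) = 347
Policy B (B := 6):
  B = 6
  S = 43
  Y = 56 − 6 − 2·43 = -36
  Z = 184 − 4·6 + 43 − 4·(-36) = 347
ΔY = -36 − (-68) = 32; ΔZ = 347 − 347 = 0
Score = (-5)·32 + (-1)·0 = -160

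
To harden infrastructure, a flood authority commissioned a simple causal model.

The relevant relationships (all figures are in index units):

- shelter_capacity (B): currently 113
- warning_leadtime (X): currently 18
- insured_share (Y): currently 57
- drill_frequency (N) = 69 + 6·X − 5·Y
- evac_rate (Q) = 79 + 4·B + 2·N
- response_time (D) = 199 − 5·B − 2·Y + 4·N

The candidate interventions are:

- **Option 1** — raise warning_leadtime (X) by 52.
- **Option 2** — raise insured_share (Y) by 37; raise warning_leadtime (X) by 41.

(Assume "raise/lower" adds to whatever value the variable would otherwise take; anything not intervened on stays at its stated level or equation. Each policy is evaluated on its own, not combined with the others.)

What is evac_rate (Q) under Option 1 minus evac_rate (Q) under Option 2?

502

Option 1 (X + 52):
  B = 113
  X = 18 + 52 = 70
  Y = 57
  N = 69 + 6·70 − 5·57 = 204
  Q = 79 + 4·113 + 2·204 = 939
Option 2 (Y + 37, X + 41):
  B = 113
  X = 18 + 41 = 59
  Y = 57 + 37 = 94
  N = 69 + 6·59 − 5·94 = -47
  Q = 79 + 4·113 + 2·(-47) = 437
Q: 939 − 437 = 502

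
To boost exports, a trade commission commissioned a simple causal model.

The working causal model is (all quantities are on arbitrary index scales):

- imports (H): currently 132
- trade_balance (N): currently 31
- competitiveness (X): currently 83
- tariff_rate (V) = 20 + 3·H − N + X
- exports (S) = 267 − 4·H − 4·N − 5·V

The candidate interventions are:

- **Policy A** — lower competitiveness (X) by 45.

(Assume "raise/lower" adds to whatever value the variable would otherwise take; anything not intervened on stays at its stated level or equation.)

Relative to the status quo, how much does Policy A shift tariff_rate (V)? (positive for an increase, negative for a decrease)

Baseline:
  H = 132
  N = 31
  X = 83
  V = 20 + 3·132 − 31 + 83 = 468
Policy A (X − 45):
  H = 132
  N = 31
  X = 83 − 45 = 38
  V = 20 + 3·132 − 31 + 38 = 423
Change in V: 423 − 468 = -45

-45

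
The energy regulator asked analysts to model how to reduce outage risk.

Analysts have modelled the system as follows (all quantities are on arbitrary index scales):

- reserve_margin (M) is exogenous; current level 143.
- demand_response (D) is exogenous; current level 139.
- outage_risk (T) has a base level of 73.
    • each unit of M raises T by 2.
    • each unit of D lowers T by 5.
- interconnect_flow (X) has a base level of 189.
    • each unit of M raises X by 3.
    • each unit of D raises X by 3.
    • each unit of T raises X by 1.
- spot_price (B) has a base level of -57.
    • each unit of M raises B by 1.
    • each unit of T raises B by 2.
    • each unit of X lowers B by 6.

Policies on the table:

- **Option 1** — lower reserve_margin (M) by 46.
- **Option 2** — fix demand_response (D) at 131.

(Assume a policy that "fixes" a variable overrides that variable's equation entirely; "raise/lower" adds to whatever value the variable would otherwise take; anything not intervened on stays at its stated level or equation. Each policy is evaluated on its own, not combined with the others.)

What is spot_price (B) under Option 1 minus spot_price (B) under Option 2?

1166

Option 1 (M − 46):
  M = 143 − 46 = 97
  D = 139
  T = 73 + 2·97 − 5·139 = -428
  X = 189 + 3·97 + 3·139 + (-428) = 469
  B = -57 + 97 + 2·(-428) − 6·469 = -3630
Option 2 (D := 131):
  M = 143
  D = 131
  T = 73 + 2·143 − 5·131 = -296
  X = 189 + 3·143 + 3·131 + (-296) = 715
  B = -57 + 143 + 2·(-296) − 6·715 = -4796
B: -3630 − (-4796) = 1166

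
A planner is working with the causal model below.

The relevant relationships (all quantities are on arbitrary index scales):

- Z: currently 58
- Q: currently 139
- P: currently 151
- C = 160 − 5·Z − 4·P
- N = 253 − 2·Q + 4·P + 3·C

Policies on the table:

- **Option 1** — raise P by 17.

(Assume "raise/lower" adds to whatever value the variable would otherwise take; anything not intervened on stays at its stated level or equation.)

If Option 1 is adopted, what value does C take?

Option 1 (P + 17):
  Z = 58
  P = 151 + 17 = 168
  C = 160 − 5·58 − 4·168 = -802

-802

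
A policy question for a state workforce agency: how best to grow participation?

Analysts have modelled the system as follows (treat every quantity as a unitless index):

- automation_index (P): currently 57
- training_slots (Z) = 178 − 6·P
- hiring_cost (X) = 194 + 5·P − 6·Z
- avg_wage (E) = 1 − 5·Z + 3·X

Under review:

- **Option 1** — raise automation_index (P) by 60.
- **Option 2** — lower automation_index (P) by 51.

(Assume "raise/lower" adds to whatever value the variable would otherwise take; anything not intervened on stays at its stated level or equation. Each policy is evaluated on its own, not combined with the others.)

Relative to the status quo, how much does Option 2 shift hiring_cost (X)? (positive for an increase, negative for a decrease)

Baseline:
  P = 57
  Z = 178 − 6·57 = -164
  X = 194 + 5·57 − 6·(-164) = 1463
Option 2 (P − 51):
  P = 57 − 51 = 6
  Z = 178 − 6·6 = 142
  X = 194 + 5·6 − 6·142 = -628
Change in X: -628 − 1463 = -2091

-2091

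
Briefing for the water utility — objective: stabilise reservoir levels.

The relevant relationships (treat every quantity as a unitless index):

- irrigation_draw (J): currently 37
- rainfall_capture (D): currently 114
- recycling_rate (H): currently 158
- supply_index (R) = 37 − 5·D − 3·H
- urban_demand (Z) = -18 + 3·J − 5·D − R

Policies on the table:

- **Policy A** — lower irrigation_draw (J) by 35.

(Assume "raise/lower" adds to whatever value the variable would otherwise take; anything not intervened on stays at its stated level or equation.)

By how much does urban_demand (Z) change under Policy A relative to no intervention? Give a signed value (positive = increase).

Baseline:
  J = 37
  D = 114
  H = 158
  R = 37 − 5·114 − 3·158 = -1007
  Z = -18 + 3·37 − 5·114 − (-1007) = 530
Policy A (J − 35):
  J = 37 − 35 = 2
  D = 114
  H = 158
  R = 37 − 5·114 − 3·158 = -1007
  Z = -18 + 3·2 − 5·114 − (-1007) = 425
Change in Z: 425 − 530 = -105

-105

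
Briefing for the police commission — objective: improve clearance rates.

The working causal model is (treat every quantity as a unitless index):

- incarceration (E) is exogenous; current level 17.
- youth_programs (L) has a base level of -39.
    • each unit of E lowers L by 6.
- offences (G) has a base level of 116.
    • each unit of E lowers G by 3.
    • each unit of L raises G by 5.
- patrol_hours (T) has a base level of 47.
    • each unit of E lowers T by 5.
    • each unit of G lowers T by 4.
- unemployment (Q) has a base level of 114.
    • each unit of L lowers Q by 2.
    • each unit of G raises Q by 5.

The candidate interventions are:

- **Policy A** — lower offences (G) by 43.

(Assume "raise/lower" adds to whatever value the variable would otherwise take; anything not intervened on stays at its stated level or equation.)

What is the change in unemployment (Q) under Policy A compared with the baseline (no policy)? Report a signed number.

Baseline:
  E = 17
  L = -39 − 6·17 = -141
  G = 116 − 3·17 + 5·(-141) = -640
  Q = 114 − 2·(-141) + 5·(-640) = -2804
Policy A (G − 43):
  E = 17
  L = -39 − 6·17 = -141
  G = 116 − 3·17 + 5·(-141) (−43 from intervention) = -683
  Q = 114 − 2·(-141) + 5·(-683) = -3019
Change in Q: -3019 − (-2804) = -215

-215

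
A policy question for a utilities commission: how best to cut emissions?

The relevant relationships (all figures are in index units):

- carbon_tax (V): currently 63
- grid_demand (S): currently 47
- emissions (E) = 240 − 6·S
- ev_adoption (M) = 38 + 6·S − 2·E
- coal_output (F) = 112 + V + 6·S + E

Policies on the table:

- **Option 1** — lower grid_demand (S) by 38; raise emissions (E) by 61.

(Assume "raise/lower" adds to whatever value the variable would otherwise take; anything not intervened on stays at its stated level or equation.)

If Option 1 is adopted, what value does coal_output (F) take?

Option 1 (S − 38, E + 61):
  V = 63
  S = 47 − 38 = 9
  E = 240 − 6·9 (+61 from intervention) = 247
  F = 112 + 63 + 6·9 + 247 = 476

476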